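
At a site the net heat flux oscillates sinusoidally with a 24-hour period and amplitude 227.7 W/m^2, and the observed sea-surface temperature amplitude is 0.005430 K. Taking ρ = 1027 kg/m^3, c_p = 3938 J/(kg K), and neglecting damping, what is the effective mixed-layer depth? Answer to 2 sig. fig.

140 m

ω = 2π / 86400 s = 7.27×10^-5 s⁻¹.
Required C = F₀ / (A ω) = 227.7 / (0.005430 × 7.27×10^-5) = 5.77×10^8 J/(m²·K).
D = C / (ρ c_p) = 5.77×10^8 / (1027 × 3938) = 143 m.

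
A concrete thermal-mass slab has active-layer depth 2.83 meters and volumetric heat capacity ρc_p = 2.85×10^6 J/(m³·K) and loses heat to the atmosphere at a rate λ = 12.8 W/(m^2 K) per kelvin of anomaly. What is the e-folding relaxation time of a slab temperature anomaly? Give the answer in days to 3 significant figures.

7.29 days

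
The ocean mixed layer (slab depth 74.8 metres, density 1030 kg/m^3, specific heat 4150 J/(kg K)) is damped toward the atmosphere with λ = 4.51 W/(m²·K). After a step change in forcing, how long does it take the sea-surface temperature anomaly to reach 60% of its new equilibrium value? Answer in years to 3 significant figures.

Areal heat capacity C = ρ c_p D = 1030 × 4150 × 74.8 = 3.20×10^8 J/(m²·K).
τ = C / λ = 3.20×10^8 / 4.51 = 7.09×10^7 s.
Fraction reached: 1 − e^(−t/τ) = 0.60 ⇒ t = −τ ln(1 − 0.60) = τ × 0.916.
t = 6.50×10^7 s = 2.06 years.

2.06 years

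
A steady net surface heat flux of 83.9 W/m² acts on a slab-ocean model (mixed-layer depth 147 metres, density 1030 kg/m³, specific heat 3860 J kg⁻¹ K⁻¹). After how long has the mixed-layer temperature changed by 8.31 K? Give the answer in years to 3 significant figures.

1.83 years

Areal heat capacity C = ρ c_p D = 1030 × 3860 × 147 = 5.84×10^8 J m⁻² K⁻¹.
Time required: Δt = C ΔT / F = 5.84×10^8 × 8.31 / 83.9 = 5.79×10^7 s.
In years: 5.79×10^7 s / (3.156×10^7 s/year) = 1.83 years.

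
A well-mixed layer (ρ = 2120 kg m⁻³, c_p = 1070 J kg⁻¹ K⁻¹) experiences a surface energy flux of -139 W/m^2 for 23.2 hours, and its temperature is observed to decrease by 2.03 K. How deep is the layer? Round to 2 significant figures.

Heat input Q = F Δt = -139 × 83500 s = -1.16×10^7 J/m².
Required areal heat capacity C = Q / ΔT = 5.72×10^6 J/(m²·K).
Depth D = C / (ρ c_p) = 5.72×10^6 / (2120 × 1070) = 2.52 m.

2.5 m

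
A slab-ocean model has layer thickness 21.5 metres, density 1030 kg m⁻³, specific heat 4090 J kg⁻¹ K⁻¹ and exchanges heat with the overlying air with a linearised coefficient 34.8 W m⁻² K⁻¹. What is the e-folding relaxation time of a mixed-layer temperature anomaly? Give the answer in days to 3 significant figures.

Areal heat capacity C = ρ c_p D = 1030 × 4090 × 21.5 = 9.06×10^7 J/(m^2 K).
Relaxation time τ = C / λ = 9.06×10^7 / 34.8 = 2.60×10^6 s.
In days: 2.60×10^6 s / (86400 s/day) = 30.1 days.

30.1 days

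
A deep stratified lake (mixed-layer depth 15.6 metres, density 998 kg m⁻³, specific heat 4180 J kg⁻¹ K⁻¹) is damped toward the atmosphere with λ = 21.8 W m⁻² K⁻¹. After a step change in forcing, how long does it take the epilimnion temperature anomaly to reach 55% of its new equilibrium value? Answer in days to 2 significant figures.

28 days

Areal heat capacity C = ρ c_p D = 998 × 4180 × 15.6 = 6.51×10^7 J/(m²·K).
τ = C / λ = 6.51×10^7 / 21.8 = 2.99×10^6 s.
Fraction reached: 1 − e^(−t/τ) = 0.55 ⇒ t = −τ ln(1 − 0.55) = τ × 0.799.
t = 2.38×10^6 s = 27.6 days.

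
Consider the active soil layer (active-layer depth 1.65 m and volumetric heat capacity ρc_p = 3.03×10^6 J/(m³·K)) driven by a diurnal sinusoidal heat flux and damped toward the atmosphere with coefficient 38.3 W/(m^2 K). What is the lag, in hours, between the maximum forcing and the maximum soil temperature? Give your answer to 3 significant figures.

5.60 hours

Areal heat capacity C = ρc_p × D = 3.03×10^6 × 1.65 = 5.00×10^6 J/(m²·K).
ω = 2π / 86400 s = 7.27×10^-5 s⁻¹.
Phase lag φ = arctan(Cω/λ) = arctan(364/38.3) = 1.47 rad.
Time lag = φ / ω = 1.47 / 7.27×10^-5 = 20200 s = 5.60 hours.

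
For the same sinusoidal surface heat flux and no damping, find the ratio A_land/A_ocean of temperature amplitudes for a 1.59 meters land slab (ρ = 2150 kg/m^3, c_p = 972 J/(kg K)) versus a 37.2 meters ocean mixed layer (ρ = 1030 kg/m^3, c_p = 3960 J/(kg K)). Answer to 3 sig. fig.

C_ocean = 1030 × 3960 × 37.2 = 1.52×10^8 J/(m²·K).
C_land = 2150 × 972 × 1.59 = 3.32×10^6 J/(m²·K).
Undamped amplitude ∝ 1/C, so A_land/A_ocean = C_ocean/C_land = 45.7.

45.7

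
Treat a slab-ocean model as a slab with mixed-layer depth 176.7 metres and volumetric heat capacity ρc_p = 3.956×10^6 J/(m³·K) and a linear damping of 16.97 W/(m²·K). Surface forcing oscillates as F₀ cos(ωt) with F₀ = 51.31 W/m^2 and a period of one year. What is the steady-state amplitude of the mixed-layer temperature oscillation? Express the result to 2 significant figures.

0.37 K

Areal heat capacity C = ρc_p × D = 3.956×10^6 × 176.7 = 6.99×10^8 J m⁻² K⁻¹.
Angular frequency ω = 2π / T = 2π / 3.15×10^7 s = 1.99×10^-7 s⁻¹.
√((Cω)² + λ²) = √((139)² + 16.97²) = 140 W/(m²·K).
Amplitude A = F₀ / √((Cω)²+λ²) = 51.31 / 140 = 0.366 K.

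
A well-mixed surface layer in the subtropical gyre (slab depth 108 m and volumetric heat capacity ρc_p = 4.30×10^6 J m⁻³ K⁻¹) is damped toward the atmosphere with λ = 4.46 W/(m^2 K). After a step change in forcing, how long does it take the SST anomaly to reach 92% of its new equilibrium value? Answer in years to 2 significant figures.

8.3 years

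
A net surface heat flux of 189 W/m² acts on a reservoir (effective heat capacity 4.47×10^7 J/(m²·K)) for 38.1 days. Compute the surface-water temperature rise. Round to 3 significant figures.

Areal heat capacity C = 4.47×10^7 J/(m²·K) (given).
Net heat input Q = F Δt = 189 × (38.1 days × 86400 s/day) = 6.22×10^8 J/m².
ΔT = Q / C = 6.22×10^8 / 4.47×10^7 = 13.9 K.

13.9 K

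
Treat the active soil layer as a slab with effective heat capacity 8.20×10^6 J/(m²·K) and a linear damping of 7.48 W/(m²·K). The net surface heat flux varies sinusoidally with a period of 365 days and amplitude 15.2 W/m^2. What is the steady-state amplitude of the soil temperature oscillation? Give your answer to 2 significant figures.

Areal heat capacity C = 8.20×10^6 J/(m²·K) (given).
Angular frequency ω = 2π / T = 2π / 3.15×10^7 s = 1.99×10^-7 s⁻¹.
√((Cω)² + λ²) = √((1.63)² + 7.48²) = 7.66 W/(m²·K).
Amplitude A = F₀ / √((Cω)²+λ²) = 15.2 / 7.66 = 1.99 K.

2.0 K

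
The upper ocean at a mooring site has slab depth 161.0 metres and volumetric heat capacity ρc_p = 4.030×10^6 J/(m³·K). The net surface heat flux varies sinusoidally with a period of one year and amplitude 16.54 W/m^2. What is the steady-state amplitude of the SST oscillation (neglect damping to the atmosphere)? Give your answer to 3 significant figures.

0.128 K

Areal heat capacity C = ρc_p × D = 4.030×10^6 × 161.0 = 6.49×10^8 J m⁻² K⁻¹.
Angular frequency ω = 2π / T = 2π / 3.15×10^7 s = 1.99×10^-7 s⁻¹.
Cω = 6.49×10^8 × 1.99×10^-7 = 129 W/(m²·K).
Amplitude A = F₀ / (Cω) = 16.54 / 129 = 0.128 K.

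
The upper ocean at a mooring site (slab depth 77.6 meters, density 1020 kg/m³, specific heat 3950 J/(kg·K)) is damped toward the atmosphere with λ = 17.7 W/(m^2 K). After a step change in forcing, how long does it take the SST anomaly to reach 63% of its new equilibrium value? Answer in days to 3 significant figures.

Areal heat capacity C = ρ c_p D = 1020 × 3950 × 77.6 = 3.13×10^8 J/(m²·K).
τ = C / λ = 3.13×10^8 / 17.7 = 1.77×10^7 s.
Fraction reached: 1 − e^(−t/τ) = 0.63 ⇒ t = −τ ln(1 − 0.63) = τ × 0.994.
t = 1.76×10^7 s = 203 days.

203 days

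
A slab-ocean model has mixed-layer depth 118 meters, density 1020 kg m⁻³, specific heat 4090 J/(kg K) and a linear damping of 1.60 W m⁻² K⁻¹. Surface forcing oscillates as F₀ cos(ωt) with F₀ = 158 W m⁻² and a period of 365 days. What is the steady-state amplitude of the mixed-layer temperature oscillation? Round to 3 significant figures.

Areal heat capacity C = ρ c_p D = 1020 × 4090 × 118 = 4.92×10^8 J/(m²·K).
Angular frequency ω = 2π / T = 2π / 3.15×10^7 s = 1.99×10^-7 s⁻¹.
√((Cω)² + λ²) = √((98.1)² + 1.60²) = 98.1 W/(m²·K).
Amplitude A = F₀ / √((Cω)²+λ²) = 158 / 98.1 = 1.61 K.

1.61 K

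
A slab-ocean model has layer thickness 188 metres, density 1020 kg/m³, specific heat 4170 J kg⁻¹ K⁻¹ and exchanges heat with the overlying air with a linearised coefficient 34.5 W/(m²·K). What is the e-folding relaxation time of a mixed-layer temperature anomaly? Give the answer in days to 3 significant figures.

268 days

Areal heat capacity C = ρ c_p D = 1020 × 4170 × 188 = 8.00×10^8 J/(m²·K).
Relaxation time τ = C / λ = 8.00×10^8 / 34.5 = 2.32×10^7 s.
In days: 2.32×10^7 s / (86400 s/day) = 268 days.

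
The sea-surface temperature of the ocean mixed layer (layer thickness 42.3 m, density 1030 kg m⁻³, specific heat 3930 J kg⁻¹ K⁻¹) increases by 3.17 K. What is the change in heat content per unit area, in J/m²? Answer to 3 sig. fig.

Areal heat capacity C = ρ c_p D = 1030 × 3930 × 42.3 = 1.71×10^8 J/(m^2 K).
ΔQ = C ΔT = 1.71×10^8 × 3.17 = 5.43×10^8 J/m².

5.43×10^8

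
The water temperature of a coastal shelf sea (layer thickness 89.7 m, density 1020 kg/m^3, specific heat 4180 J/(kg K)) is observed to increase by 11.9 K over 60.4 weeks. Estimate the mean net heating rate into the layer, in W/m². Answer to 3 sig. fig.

125

Areal heat capacity C = ρ c_p D = 1020 × 4180 × 89.7 = 3.82×10^8 J/(m^2 K).
Required heat per unit area: Q = C ΔT = 3.82×10^8 × 11.9 = 4.55×10^9 J/m².
Flux F = Q / Δt = 4.55×10^9 / 3.65×10^7 s = 125 W/m².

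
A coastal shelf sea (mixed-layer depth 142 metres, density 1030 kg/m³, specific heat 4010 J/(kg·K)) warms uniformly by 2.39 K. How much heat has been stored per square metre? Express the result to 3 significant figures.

Areal heat capacity C = ρ c_p D = 1030 × 4010 × 142 = 5.87×10^8 J m⁻² K⁻¹.
ΔQ = C ΔT = 5.87×10^8 × 2.39 = 1.40×10^9 J/m².

1.40×10^9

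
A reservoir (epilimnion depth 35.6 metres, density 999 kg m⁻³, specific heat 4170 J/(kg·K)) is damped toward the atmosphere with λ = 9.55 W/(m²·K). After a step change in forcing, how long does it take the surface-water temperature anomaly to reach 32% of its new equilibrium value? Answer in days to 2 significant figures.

Areal heat capacity C = ρ c_p D = 999 × 4170 × 35.6 = 1.48×10^8 J m⁻² K⁻¹.
τ = C / λ = 1.48×10^8 / 9.55 = 1.55×10^7 s.
Fraction reached: 1 − e^(−t/τ) = 0.32 ⇒ t = −τ ln(1 − 0.32) = τ × 0.386.
t = 5.99×10^6 s = 69.3 days.

69 days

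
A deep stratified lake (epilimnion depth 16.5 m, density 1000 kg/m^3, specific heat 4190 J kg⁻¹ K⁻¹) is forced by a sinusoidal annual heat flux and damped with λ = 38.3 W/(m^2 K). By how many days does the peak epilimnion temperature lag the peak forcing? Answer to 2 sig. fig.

20 days

Areal heat capacity C = ρ c_p D = 1000 × 4190 × 16.5 = 6.91×10^7 J m⁻² K⁻¹.
ω = 2π / 3.15×10^7 s = 1.99×10^-7 s⁻¹.
Phase lag φ = arctan(Cω/λ) = arctan(13.8/38.3) = 0.345 rad.
Time lag = φ / ω = 0.345 / 1.99×10^-7 = 1.73×10^6 s = 20.1 days.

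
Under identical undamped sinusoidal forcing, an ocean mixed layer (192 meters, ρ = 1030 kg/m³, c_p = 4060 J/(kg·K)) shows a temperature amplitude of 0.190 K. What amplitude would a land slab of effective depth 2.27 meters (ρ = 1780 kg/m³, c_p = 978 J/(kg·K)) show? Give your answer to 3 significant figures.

38.6 K

C_ocean = 8.03×10^8 J/(m²·K); C_land = 3.95×10^6 J/(m²·K).
A ∝ 1/C ⇒ A_land = A_ocean × C_ocean/C_land = 0.190 × 203 = 38.6 K.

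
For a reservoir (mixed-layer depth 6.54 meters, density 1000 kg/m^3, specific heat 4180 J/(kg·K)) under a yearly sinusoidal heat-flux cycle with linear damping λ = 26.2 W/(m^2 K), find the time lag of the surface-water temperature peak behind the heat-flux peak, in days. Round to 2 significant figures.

12 days

Areal heat capacity C = ρ c_p D = 1000 × 4180 × 6.54 = 2.73×10^7 J/(m²·K).
ω = 2π / 3.15×10^7 s = 1.99×10^-7 s⁻¹.
Phase lag φ = arctan(Cω/λ) = arctan(5.45/26.2) = 0.205 rad.
Time lag = φ / ω = 0.205 / 1.99×10^-7 = 1.03×10^6 s = 11.9 days.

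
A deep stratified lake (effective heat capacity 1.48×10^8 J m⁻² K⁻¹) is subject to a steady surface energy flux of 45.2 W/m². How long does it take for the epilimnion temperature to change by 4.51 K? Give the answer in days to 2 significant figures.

170 days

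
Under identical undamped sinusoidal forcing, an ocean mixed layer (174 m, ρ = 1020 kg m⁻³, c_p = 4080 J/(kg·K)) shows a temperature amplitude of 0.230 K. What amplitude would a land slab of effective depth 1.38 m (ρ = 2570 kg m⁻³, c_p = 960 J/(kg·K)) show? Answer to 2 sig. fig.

49 K

C_ocean = 7.24×10^8 J/(m²·K); C_land = 3.40×10^6 J/(m²·K).
A ∝ 1/C ⇒ A_land = A_ocean × C_ocean/C_land = 0.230 × 213 = 48.9 K.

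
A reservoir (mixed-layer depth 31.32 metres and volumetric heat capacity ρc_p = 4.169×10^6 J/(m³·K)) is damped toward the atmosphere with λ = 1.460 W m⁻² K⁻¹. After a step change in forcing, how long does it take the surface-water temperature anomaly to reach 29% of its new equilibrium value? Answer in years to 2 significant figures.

0.97 years

Areal heat capacity C = ρc_p × D = 4.169×10^6 × 31.32 = 1.31×10^8 J m⁻² K⁻¹.
τ = C / λ = 1.31×10^8 / 1.460 = 8.94×10^7 s.
Fraction reached: 1 − e^(−t/τ) = 0.29 ⇒ t = −τ ln(1 − 0.29) = τ × 0.342.
t = 3.06×10^7 s = 0.971 years.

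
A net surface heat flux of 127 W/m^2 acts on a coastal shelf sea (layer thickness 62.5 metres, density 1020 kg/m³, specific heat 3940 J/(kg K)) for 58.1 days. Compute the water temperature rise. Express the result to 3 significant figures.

2.54 K

Areal heat capacity C = ρ c_p D = 1020 × 3940 × 62.5 = 2.51×10^8 J/(m²·K).
Net heat input Q = F Δt = 127 × (58.1 days × 86400 s/day) = 6.38×10^8 J/m².
ΔT = Q / C = 6.38×10^8 / 2.51×10^8 = 2.54 K.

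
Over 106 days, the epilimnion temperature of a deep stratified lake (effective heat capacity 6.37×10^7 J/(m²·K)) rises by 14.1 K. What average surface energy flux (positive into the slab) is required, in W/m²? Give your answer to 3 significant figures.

98.1

Areal heat capacity C = 6.37×10^7 J/(m²·K) (given).
Required heat per unit area: Q = C ΔT = 6.37×10^7 × 14.1 = 8.98×10^8 J/m².
Flux F = Q / Δt = 8.98×10^8 / 9.16×10^6 s = 98.1 W/m².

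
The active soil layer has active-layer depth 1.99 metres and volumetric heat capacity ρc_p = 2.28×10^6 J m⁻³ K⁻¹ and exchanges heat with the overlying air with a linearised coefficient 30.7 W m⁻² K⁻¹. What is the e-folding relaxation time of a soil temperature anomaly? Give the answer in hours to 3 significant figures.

41.1 hours

Areal heat capacity C = ρc_p × D = 2.28×10^6 × 1.99 = 4.54×10^6 J/(m²·K).
Relaxation time τ = C / λ = 4.54×10^6 / 30.7 = 1.48×10^5 s.
In hours: 1.48×10^5 s / (3600 s/hour) = 41.1 hours.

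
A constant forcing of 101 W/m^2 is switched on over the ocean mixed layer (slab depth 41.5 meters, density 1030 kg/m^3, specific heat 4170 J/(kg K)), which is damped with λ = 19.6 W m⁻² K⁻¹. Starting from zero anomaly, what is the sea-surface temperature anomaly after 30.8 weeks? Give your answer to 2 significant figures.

4.5 K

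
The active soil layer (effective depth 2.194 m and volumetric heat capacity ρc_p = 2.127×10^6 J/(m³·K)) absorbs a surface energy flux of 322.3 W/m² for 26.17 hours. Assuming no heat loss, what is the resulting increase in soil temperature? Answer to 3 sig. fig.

Areal heat capacity C = ρc_p × D = 2.127×10^6 × 2.194 = 4.67×10^6 J/(m^2 K).
Net heat input Q = F Δt = 322.3 × (26.17 hours × 3600 s/hour) = 3.04×10^7 J/m².
ΔT = Q / C = 3.04×10^7 / 4.67×10^6 = 6.51 K.

6.51 K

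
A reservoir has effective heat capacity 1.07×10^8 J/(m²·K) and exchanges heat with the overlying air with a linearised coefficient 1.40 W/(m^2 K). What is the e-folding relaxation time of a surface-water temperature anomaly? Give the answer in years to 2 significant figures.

Areal heat capacity C = 1.07×10^8 J/(m²·K) (given).
Relaxation time τ = C / λ = 1.07×10^8 / 1.40 = 7.64×10^7 s.
In years: 7.64×10^7 s / (3.156×10^7 s/year) = 2.42 years.

2.4 years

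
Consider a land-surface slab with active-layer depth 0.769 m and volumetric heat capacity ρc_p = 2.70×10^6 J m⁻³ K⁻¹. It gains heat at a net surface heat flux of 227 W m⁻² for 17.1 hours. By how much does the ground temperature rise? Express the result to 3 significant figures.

Areal heat capacity C = ρc_p × D = 2.70×10^6 × 0.769 = 2.08×10^6 J m⁻² K⁻¹.
Net heat input Q = F Δt = 227 × (17.1 hours × 3600 s/hour) = 1.40×10^7 J/m².
ΔT = Q / C = 1.40×10^7 / 2.08×10^6 = 6.73 K.

6.73 K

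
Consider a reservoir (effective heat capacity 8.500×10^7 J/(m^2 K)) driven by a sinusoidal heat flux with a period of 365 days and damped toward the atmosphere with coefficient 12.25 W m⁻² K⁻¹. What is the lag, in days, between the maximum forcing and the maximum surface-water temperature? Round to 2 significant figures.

Areal heat capacity C = 8.500×10^7 J/(m^2 K) (given).
ω = 2π / 3.15×10^7 s = 1.99×10^-7 s⁻¹.
Phase lag φ = arctan(Cω/λ) = arctan(16.9/12.25) = 0.945 rad.
Time lag = φ / ω = 0.945 / 1.99×10^-7 = 4.74×10^6 s = 54.9 days.

55 days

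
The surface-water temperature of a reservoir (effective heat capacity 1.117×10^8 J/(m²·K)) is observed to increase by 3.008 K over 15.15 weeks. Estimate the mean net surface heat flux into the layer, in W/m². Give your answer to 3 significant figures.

Areal heat capacity C = 1.117×10^8 J/(m²·K) (given).
Required heat per unit area: Q = C ΔT = 1.12×10^8 × 3.008 = 3.36×10^8 J/m².
Flux F = Q / Δt = 3.36×10^8 / 9.16×10^6 s = 36.7 W/m².

36.7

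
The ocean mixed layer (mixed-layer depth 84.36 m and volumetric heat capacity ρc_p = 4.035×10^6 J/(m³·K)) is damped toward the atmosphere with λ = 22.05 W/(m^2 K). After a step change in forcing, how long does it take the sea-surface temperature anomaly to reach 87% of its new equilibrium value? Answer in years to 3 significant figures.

Areal heat capacity C = ρc_p × D = 4.035×10^6 × 84.36 = 3.40×10^8 J/(m^2 K).
τ = C / λ = 3.40×10^8 / 22.05 = 1.54×10^7 s.
Fraction reached: 1 − e^(−t/τ) = 0.87 ⇒ t = −τ ln(1 − 0.87) = τ × 2.04.
t = 3.15×10^7 s = 0.998 years.

0.998 years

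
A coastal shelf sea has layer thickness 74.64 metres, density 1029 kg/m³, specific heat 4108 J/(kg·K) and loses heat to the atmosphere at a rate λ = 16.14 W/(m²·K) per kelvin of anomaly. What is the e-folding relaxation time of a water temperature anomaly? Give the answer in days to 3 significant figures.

226 days

Areal heat capacity C = ρ c_p D = 1029 × 4108 × 74.64 = 3.16×10^8 J m⁻² K⁻¹.
Relaxation time τ = C / λ = 3.16×10^8 / 16.14 = 1.95×10^7 s.
In days: 1.95×10^7 s / (86400 s/day) = 226 days.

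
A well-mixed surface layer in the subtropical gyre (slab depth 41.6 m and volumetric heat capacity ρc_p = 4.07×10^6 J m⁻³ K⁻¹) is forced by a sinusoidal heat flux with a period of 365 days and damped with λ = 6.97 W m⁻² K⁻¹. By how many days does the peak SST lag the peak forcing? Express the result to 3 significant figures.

79.4 days

Areal heat capacity C = ρc_p × D = 4.07×10^6 × 41.6 = 1.69×10^8 J m⁻² K⁻¹.
ω = 2π / 3.15×10^7 s = 1.99×10^-7 s⁻¹.
Phase lag φ = arctan(Cω/λ) = arctan(33.7/6.97) = 1.37 rad.
Time lag = φ / ω = 1.37 / 1.99×10^-7 = 6.86×10^6 s = 79.4 days.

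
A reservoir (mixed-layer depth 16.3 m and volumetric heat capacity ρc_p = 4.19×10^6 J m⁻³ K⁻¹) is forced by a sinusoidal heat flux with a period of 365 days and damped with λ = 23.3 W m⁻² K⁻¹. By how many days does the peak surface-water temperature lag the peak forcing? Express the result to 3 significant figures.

Areal heat capacity C = ρc_p × D = 4.19×10^6 × 16.3 = 6.83×10^7 J/(m^2 K).
ω = 2π / 3.15×10^7 s = 1.99×10^-7 s⁻¹.
Phase lag φ = arctan(Cω/λ) = arctan(13.6/23.3) = 0.529 rad.
Time lag = φ / ω = 0.529 / 1.99×10^-7 = 2.65×10^6 s = 30.7 days.

30.7 days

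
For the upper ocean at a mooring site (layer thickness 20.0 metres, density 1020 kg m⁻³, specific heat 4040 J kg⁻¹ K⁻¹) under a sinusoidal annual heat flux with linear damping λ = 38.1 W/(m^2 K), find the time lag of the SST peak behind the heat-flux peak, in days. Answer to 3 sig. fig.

23.6 days

Areal heat capacity C = ρ c_p D = 1020 × 4040 × 20.0 = 8.24×10^7 J m⁻² K⁻¹.
ω = 2π / 3.15×10^7 s = 1.99×10^-7 s⁻¹.
Phase lag φ = arctan(Cω/λ) = arctan(16.4/38.1) = 0.407 rad.
Time lag = φ / ω = 0.407 / 1.99×10^-7 = 2.04×10^6 s = 23.6 days.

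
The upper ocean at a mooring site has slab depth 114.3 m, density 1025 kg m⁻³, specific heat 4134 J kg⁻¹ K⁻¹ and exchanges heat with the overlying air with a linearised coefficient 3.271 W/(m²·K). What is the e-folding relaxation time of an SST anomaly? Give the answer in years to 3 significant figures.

4.69 years

Areal heat capacity C = ρ c_p D = 1025 × 4134 × 114.3 = 4.84×10^8 J/(m^2 K).
Relaxation time τ = C / λ = 4.84×10^8 / 3.271 = 1.48×10^8 s.
In years: 1.48×10^8 s / (3.156×10^7 s/year) = 4.69 years.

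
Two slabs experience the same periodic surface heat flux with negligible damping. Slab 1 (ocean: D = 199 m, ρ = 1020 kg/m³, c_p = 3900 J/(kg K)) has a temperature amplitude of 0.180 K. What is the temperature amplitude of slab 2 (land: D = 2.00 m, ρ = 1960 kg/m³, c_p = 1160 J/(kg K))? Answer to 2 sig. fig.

31 K

C_ocean = 7.92×10^8 J/(m²·K); C_land = 4.55×10^6 J/(m²·K).
A ∝ 1/C ⇒ A_land = A_ocean × C_ocean/C_land = 0.180 × 174 = 31.3 K.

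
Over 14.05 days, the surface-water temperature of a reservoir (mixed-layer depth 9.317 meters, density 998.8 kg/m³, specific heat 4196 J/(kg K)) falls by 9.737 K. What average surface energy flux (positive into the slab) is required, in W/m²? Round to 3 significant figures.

Areal heat capacity C = ρ c_p D = 998.8 × 4196 × 9.317 = 3.90×10^7 J m⁻² K⁻¹.
Required heat per unit area: Q = C ΔT = 3.90×10^7 × -9.737 = -3.80×10^8 J/m².
Flux F = Q / Δt = -3.80×10^8 / 1.21×10^6 s = -313 W/m².

-313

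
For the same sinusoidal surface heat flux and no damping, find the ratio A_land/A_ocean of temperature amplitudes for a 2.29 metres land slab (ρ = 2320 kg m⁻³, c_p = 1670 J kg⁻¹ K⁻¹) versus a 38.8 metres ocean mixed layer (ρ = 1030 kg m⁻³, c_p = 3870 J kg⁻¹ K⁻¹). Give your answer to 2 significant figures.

17

C_ocean = 1030 × 3870 × 38.8 = 1.55×10^8 J/(m²·K).
C_land = 2320 × 1670 × 2.29 = 8.87×10^6 J/(m²·K).
Undamped amplitude ∝ 1/C, so A_land/A_ocean = C_ocean/C_land = 17.4.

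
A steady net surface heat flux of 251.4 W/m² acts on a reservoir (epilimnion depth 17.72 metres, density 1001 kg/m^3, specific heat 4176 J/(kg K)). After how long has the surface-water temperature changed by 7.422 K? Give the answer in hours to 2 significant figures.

610 hours

Areal heat capacity C = ρ c_p D = 1001 × 4176 × 17.72 = 7.41×10^7 J/(m²·K).
Time required: Δt = C ΔT / F = 7.41×10^7 × 7.422 / 251.4 = 2.19×10^6 s.
In hours: 2.19×10^6 s / (3600 s/hour) = 607 hours.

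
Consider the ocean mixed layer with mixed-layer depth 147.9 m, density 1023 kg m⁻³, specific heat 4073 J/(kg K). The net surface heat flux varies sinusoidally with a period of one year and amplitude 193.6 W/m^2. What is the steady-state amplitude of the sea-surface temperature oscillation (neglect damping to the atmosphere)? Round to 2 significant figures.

1.6 K

Areal heat capacity C = ρ c_p D = 1023 × 4073 × 147.9 = 6.16×10^8 J/(m²·K).
Angular frequency ω = 2π / T = 2π / 3.15×10^7 s = 1.99×10^-7 s⁻¹.
Cω = 6.16×10^8 × 1.99×10^-7 = 123 W/(m²·K).
Amplitude A = F₀ / (Cω) = 193.6 / 123 = 1.58 K.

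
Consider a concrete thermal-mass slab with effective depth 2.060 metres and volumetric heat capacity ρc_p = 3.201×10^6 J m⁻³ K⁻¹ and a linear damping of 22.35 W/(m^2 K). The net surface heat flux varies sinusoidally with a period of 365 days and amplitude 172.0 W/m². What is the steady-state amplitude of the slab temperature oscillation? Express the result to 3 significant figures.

Areal heat capacity C = ρc_p × D = 3.201×10^6 × 2.060 = 6.59×10^6 J m⁻² K⁻¹.
Angular frequency ω = 2π / T = 2π / 3.15×10^7 s = 1.99×10^-7 s⁻¹.
√((Cω)² + λ²) = √((1.31)² + 22.35²) = 22.4 W/(m²·K).
Amplitude A = F₀ / √((Cω)²+λ²) = 172.0 / 22.4 = 7.68 K.

7.68 K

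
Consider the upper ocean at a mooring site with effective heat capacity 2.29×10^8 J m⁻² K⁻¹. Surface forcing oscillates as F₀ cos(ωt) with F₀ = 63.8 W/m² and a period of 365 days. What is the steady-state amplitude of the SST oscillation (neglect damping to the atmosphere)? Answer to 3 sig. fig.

Areal heat capacity C = 2.29×10^8 J m⁻² K⁻¹ (given).
Angular frequency ω = 2π / T = 2π / 3.15×10^7 s = 1.99×10^-7 s⁻¹.
Cω = 2.29×10^8 × 1.99×10^-7 = 45.6 W/(m²·K).
Amplitude A = F₀ / (Cω) = 63.8 / 45.6 = 1.40 K.

1.40 K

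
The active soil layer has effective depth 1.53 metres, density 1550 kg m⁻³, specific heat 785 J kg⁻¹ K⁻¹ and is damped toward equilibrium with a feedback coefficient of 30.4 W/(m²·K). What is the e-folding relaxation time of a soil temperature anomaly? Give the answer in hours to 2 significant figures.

17 hours

Areal heat capacity C = ρ c_p D = 1550 × 785 × 1.53 = 1.86×10^6 J/(m^2 K).
Relaxation time τ = C / λ = 1.86×10^6 / 30.4 = 61200 s.
In hours: 61200 s / (3600 s/hour) = 17.0 hours.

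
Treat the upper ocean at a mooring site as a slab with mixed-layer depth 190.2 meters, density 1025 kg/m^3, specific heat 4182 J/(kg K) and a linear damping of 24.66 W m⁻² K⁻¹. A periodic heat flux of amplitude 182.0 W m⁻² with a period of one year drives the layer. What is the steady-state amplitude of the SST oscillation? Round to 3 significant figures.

Areal heat capacity C = ρ c_p D = 1025 × 4182 × 190.2 = 8.15×10^8 J/(m^2 K).
Angular frequency ω = 2π / T = 2π / 3.15×10^7 s = 1.99×10^-7 s⁻¹.
√((Cω)² + λ²) = √((162)² + 24.66²) = 164 W/(m²·K).
Amplitude A = F₀ / √((Cω)²+λ²) = 182.0 / 164 = 1.11 K.

1.11 K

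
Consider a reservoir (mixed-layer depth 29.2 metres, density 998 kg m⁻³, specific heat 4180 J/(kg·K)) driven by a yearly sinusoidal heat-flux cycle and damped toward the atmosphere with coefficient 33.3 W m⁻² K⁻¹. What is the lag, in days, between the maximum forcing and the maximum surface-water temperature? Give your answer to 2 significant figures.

37 days

Areal heat capacity C = ρ c_p D = 998 × 4180 × 29.2 = 1.22×10^8 J/(m²·K).
ω = 2π / 3.15×10^7 s = 1.99×10^-7 s⁻¹.
Phase lag φ = arctan(Cω/λ) = arctan(24.3/33.3) = 0.630 rad.
Time lag = φ / ω = 0.630 / 1.99×10^-7 = 3.16×10^6 s = 36.6 days.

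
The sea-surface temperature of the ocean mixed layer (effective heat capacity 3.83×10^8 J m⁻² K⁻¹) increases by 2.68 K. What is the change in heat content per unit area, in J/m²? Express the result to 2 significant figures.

Areal heat capacity C = 3.83×10^8 J m⁻² K⁻¹ (given).
ΔQ = C ΔT = 3.83×10^8 × 2.68 = 1.03×10^9 J/m².

1.0×10^9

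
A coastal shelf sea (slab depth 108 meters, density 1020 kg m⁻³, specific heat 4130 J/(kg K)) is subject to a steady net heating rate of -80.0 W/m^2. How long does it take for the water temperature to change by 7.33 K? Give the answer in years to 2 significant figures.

Areal heat capacity C = ρ c_p D = 1020 × 4130 × 108 = 4.55×10^8 J m⁻² K⁻¹.
Time required: Δt = C ΔT / F = 4.55×10^8 × -7.33 / -80.0 = 4.17×10^7 s.
In years: 4.17×10^7 s / (3.156×10^7 s/year) = 1.32 years.

1.3 years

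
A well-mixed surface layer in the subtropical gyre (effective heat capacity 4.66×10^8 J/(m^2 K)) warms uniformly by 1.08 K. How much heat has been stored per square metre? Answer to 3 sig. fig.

5.03×10^8

Areal heat capacity C = 4.66×10^8 J/(m^2 K) (given).
ΔQ = C ΔT = 4.66×10^8 × 1.08 = 5.03×10^8 J/m².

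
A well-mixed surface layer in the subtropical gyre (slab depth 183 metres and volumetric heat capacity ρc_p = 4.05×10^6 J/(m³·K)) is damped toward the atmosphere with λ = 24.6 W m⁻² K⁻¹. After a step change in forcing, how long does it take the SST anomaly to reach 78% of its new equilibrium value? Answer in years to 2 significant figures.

1.4 years

Areal heat capacity C = ρc_p × D = 4.05×10^6 × 183 = 7.41×10^8 J/(m²·K).
τ = C / λ = 7.41×10^8 / 24.6 = 3.01×10^7 s.
Fraction reached: 1 − e^(−t/τ) = 0.78 ⇒ t = −τ ln(1 − 0.78) = τ × 1.51.
t = 4.56×10^7 s = 1.45 years.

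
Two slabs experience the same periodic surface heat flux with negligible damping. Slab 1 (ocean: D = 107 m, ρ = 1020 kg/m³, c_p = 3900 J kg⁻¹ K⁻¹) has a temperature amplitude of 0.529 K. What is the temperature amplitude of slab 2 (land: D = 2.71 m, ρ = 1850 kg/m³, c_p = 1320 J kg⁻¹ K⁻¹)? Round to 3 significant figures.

34.0 K

C_ocean = 4.26×10^8 J/(m²·K); C_land = 6.62×10^6 J/(m²·K).
A ∝ 1/C ⇒ A_land = A_ocean × C_ocean/C_land = 0.529 × 64.3 = 34.0 K.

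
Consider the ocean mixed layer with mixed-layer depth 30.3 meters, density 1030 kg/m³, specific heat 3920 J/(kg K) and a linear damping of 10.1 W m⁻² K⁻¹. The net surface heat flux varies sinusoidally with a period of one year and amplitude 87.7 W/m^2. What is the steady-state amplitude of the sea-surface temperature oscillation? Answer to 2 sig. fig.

3.3 K

Areal heat capacity C = ρ c_p D = 1030 × 3920 × 30.3 = 1.22×10^8 J/(m²·K).
Angular frequency ω = 2π / T = 2π / 3.15×10^7 s = 1.99×10^-7 s⁻¹.
√((Cω)² + λ²) = √((24.4)² + 10.1²) = 26.4 W/(m²·K).
Amplitude A = F₀ / √((Cω)²+λ²) = 87.7 / 26.4 = 3.32 K.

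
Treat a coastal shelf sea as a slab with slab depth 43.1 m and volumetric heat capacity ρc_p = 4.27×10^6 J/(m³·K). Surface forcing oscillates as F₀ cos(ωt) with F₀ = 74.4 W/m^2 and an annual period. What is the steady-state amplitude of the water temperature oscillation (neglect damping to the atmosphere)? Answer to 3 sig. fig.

2.03 K

Areal heat capacity C = ρc_p × D = 4.27×10^6 × 43.1 = 1.84×10^8 J/(m^2 K).
Angular frequency ω = 2π / T = 2π / 3.15×10^7 s = 1.99×10^-7 s⁻¹.
Cω = 1.84×10^8 × 1.99×10^-7 = 36.7 W/(m²·K).
Amplitude A = F₀ / (Cω) = 74.4 / 36.7 = 2.03 K.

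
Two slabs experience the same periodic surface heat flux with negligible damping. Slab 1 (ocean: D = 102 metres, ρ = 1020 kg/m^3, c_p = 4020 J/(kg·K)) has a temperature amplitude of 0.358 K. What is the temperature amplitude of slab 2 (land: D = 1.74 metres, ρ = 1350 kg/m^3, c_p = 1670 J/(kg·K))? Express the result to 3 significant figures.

C_ocean = 4.18×10^8 J/(m²·K); C_land = 3.92×10^6 J/(m²·K).
A ∝ 1/C ⇒ A_land = A_ocean × C_ocean/C_land = 0.358 × 107 = 38.2 K.

38.2 K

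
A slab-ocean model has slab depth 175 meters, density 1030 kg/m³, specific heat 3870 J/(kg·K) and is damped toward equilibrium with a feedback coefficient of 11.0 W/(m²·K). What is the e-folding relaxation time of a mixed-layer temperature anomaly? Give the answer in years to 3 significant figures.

Areal heat capacity C = ρ c_p D = 1030 × 3870 × 175 = 6.98×10^8 J/(m²·K).
Relaxation time τ = C / λ = 6.98×10^8 / 11.0 = 6.34×10^7 s.
In years: 6.34×10^7 s / (3.156×10^7 s/year) = 2.01 years.

2.01 years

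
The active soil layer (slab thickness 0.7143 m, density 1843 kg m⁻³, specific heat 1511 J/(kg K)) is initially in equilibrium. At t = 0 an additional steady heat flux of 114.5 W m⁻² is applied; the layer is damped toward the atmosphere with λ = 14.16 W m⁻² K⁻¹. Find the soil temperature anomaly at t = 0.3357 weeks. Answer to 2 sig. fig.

6.2 K

Areal heat capacity C = ρ c_p D = 1843 × 1511 × 0.7143 = 1.99×10^6 J/(m^2 K).
τ = C / λ = 1.99×10^6 / 14.16 = 1.40×10^5 s.
Equilibrium anomaly ΔT_eq = F / λ = 114.5 / 14.16 = 8.09 K.
t = 0.3357 weeks = 2.03×10^5 s, so t/τ = 1.45.
ΔT(t) = ΔT_eq (1 − e^(−t/τ)) = 8.09 × (1 − e^−1.45) = 6.18 K.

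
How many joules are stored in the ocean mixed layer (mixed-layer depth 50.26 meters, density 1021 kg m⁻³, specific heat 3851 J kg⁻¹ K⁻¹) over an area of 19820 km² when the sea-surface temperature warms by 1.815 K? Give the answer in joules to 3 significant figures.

7.11×10^18 J

Areal heat capacity C = ρ c_p D = 1021 × 3851 × 50.26 = 1.98×10^8 J/(m²·K).
Heat per unit area: q = C ΔT = 1.98×10^8 × 1.815 = 3.59×10^8 J/m².
Total heat: Q = q × A = 3.59×10^8 × (19820 × 10⁶ m²) = 7.11×10^18 J.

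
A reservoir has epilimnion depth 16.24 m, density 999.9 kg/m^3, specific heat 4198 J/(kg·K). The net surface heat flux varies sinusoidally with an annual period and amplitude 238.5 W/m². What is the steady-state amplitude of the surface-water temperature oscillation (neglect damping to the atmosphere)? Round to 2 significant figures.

Areal heat capacity C = ρ c_p D = 999.9 × 4198 × 16.24 = 6.82×10^7 J m⁻² K⁻¹.
Angular frequency ω = 2π / T = 2π / 3.15×10^7 s = 1.99×10^-7 s⁻¹.
Cω = 6.82×10^7 × 1.99×10^-7 = 13.6 W/(m²·K).
Amplitude A = F₀ / (Cω) = 238.5 / 13.6 = 17.6 K.

18 K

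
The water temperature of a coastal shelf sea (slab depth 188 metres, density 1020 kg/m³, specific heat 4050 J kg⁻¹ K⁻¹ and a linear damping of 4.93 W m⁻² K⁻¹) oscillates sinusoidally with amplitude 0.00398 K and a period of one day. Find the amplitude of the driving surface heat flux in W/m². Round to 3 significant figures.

225

Areal heat capacity C = ρ c_p D = 1020 × 4050 × 188 = 7.77×10^8 J/(m²·K).
ω = 2π / 86400 s = 7.27×10^-5 s⁻¹.
√((Cω)² + λ²) = √((56500)² + 4.93²) = 56500 W/(m²·K).
F₀ = A × √((Cω)²+λ²) = 0.00398 × 56500 = 225 W/m².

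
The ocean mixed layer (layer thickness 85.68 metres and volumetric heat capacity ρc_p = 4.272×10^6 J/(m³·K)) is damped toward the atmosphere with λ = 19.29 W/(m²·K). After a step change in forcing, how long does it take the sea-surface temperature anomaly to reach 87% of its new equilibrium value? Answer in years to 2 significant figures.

Areal heat capacity C = ρc_p × D = 4.272×10^6 × 85.68 = 3.66×10^8 J/(m²·K).
τ = C / λ = 3.66×10^8 / 19.29 = 1.90×10^7 s.
Fraction reached: 1 − e^(−t/τ) = 0.87 ⇒ t = −τ ln(1 − 0.87) = τ × 2.04.
t = 3.87×10^7 s = 1.23 years.

1.2 years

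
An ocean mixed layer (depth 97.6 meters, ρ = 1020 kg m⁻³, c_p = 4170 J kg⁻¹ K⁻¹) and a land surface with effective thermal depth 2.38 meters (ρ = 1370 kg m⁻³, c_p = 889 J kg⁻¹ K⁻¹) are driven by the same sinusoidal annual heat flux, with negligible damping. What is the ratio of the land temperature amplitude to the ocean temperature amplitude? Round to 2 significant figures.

C_ocean = 1020 × 4170 × 97.6 = 4.15×10^8 J/(m²·K).
C_land = 1370 × 889 × 2.38 = 2.90×10^6 J/(m²·K).
Undamped amplitude ∝ 1/C, so A_land/A_ocean = C_ocean/C_land = 143.

140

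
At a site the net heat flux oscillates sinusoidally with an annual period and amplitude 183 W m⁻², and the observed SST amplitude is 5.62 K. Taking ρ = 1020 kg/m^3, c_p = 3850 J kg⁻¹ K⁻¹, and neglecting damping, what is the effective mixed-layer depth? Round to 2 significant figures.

ω = 2π / 3.15×10^7 s = 1.99×10^-7 s⁻¹.
Required C = F₀ / (A ω) = 183 / (5.62 × 1.99×10^-7) = 1.63×10^8 J/(m²·K).
D = C / (ρ c_p) = 1.63×10^8 / (1020 × 3850) = 41.6 m.

42 m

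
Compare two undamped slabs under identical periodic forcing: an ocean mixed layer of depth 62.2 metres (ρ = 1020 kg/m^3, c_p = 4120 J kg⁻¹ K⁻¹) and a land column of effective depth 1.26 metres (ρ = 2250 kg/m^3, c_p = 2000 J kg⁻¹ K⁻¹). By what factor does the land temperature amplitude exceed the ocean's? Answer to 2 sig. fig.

46

C_ocean = 1020 × 4120 × 62.2 = 2.61×10^8 J/(m²·K).
C_land = 2250 × 2000 × 1.26 = 5.67×10^6 J/(m²·K).
Undamped amplitude ∝ 1/C, so A_land/A_ocean = C_ocean/C_land = 46.1.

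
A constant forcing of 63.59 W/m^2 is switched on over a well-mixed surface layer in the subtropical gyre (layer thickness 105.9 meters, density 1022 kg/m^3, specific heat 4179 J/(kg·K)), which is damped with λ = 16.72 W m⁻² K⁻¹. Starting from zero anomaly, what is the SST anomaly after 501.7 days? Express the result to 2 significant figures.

3.0 K

Areal heat capacity C = ρ c_p D = 1022 × 4179 × 105.9 = 4.52×10^8 J m⁻² K⁻¹.
τ = C / λ = 4.52×10^8 / 16.72 = 2.71×10^7 s.
Equilibrium anomaly ΔT_eq = F / λ = 63.59 / 16.72 = 3.80 K.
t = 501.7 days = 4.33×10^7 s, so t/τ = 1.60.
ΔT(t) = ΔT_eq (1 − e^(−t/τ)) = 3.80 × (1 − e^−1.60) = 3.04 K.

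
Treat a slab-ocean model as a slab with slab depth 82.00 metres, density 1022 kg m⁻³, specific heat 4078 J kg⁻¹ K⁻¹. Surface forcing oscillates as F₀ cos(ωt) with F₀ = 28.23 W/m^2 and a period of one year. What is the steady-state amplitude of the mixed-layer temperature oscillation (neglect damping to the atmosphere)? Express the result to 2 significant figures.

Areal heat capacity C = ρ c_p D = 1022 × 4078 × 82.00 = 3.42×10^8 J/(m^2 K).
Angular frequency ω = 2π / T = 2π / 3.15×10^7 s = 1.99×10^-7 s⁻¹.
Cω = 3.42×10^8 × 1.99×10^-7 = 68.1 W/(m²·K).
Amplitude A = F₀ / (Cω) = 28.23 / 68.1 = 0.415 K.

0.41 K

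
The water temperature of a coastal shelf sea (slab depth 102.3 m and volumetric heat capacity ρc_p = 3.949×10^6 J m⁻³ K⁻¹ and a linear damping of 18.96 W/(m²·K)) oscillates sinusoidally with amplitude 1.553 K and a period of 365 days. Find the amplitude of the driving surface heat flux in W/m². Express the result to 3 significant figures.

Areal heat capacity C = ρc_p × D = 3.949×10^6 × 102.3 = 4.04×10^8 J/(m²·K).
ω = 2π / 3.15×10^7 s = 1.99×10^-7 s⁻¹.
√((Cω)² + λ²) = √((80.5)² + 18.96²) = 82.7 W/(m²·K).
F₀ = A × √((Cω)²+λ²) = 1.553 × 82.7 = 128 W/m².

128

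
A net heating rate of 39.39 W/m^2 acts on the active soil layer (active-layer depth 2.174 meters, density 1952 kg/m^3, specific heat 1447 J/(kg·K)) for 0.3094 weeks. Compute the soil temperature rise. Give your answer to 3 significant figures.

1.20 K

Areal heat capacity C = ρ c_p D = 1952 × 1447 × 2.174 = 6.14×10^6 J/(m^2 K).
Net heat input Q = F Δt = 39.39 × (0.3094 weeks × 6.048×10^5 s/week) = 7.37×10^6 J/m².
ΔT = Q / C = 7.37×10^6 / 6.14×10^6 = 1.20 K.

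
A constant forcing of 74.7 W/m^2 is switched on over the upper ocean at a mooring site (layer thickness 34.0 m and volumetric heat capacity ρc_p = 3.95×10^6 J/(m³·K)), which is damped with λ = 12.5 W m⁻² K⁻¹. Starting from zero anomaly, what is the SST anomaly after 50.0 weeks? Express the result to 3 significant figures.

Areal heat capacity C = ρc_p × D = 3.95×10^6 × 34.0 = 1.34×10^8 J/(m²·K).
τ = C / λ = 1.34×10^8 / 12.5 = 1.07×10^7 s.
Equilibrium anomaly ΔT_eq = F / λ = 74.7 / 12.5 = 5.98 K.
t = 50.0 weeks = 3.02×10^7 s, so t/τ = 2.81.
ΔT(t) = ΔT_eq (1 − e^(−t/τ)) = 5.98 × (1 − e^−2.81) = 5.62 K.

5.62 K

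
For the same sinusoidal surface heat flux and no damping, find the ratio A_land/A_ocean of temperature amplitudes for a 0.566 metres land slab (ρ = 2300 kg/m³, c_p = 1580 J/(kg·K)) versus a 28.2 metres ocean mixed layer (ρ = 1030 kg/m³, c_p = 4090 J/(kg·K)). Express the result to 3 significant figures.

C_ocean = 1030 × 4090 × 28.2 = 1.19×10^8 J/(m²·K).
C_land = 2300 × 1580 × 0.566 = 2.06×10^6 J/(m²·K).
Undamped amplitude ∝ 1/C, so A_land/A_ocean = C_ocean/C_land = 57.8.

57.8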